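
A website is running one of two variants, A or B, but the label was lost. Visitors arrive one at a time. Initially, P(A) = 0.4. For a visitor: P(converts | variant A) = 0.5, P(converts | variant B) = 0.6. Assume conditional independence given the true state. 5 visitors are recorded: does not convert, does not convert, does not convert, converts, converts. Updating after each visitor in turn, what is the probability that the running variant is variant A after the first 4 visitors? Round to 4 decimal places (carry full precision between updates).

0.5204

Each posterior becomes the prior for the next update.
After 'does not convert': P(A) = 0.5·0.4000 / (0.5·0.4000 + 0.4·0.6000) ≈ 0.4545
After 'does not convert': P(A) = 0.5·0.4545 / (0.5·0.4545 + 0.4·0.5455) ≈ 0.5102
After 'does not convert': P(A) = 0.5·0.5102 / (0.5·0.5102 + 0.4·0.4898) ≈ 0.5656
After 'converts': P(A) = 0.5·0.5656 / (0.5·0.5656 + 0.6·0.4344) ≈ 0.5204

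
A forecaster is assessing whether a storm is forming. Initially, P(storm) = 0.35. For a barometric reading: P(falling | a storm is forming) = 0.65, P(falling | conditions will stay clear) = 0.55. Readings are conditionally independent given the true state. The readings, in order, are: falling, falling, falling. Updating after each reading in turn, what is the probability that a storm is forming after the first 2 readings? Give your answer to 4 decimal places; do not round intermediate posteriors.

After 'falling': P(storm) = 0.65·0.3500 / (0.65·0.3500 + 0.55·0.6500) ≈ 0.3889
After 'falling': P(storm) = 0.65·0.3889 / (0.65·0.3889 + 0.55·0.6111) ≈ 0.4292

0.4292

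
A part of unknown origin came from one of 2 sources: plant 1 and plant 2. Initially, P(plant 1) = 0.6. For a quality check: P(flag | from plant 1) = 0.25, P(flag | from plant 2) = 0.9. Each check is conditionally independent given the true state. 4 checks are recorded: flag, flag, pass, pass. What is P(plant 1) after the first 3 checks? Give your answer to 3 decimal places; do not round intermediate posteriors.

0.465

Each posterior becomes the prior for the next update.
After 'flag': P(plant 1) = 0.25·0.6000 / (0.25·0.6000 + 0.9·0.4000) ≈ 0.2941
After 'flag': P(plant 1) = 0.25·0.2941 / (0.25·0.2941 + 0.9·0.7059) ≈ 0.1037
After 'pass': P(plant 1) = 0.75·0.1037 / (0.75·0.1037 + 0.1·0.8963) ≈ 0.4647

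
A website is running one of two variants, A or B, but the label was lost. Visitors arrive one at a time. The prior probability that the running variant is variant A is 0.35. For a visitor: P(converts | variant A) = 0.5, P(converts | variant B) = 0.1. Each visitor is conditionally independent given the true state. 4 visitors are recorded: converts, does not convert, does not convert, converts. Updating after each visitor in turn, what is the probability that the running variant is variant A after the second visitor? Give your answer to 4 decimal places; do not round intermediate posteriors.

After 'converts': P(A) = 0.5·0.3500 / (0.5·0.3500 + 0.1·0.6500) ≈ 0.7292
After 'does not convert': P(A) = 0.5·0.7292 / (0.5·0.7292 + 0.9·0.2708) ≈ 0.5993

0.5993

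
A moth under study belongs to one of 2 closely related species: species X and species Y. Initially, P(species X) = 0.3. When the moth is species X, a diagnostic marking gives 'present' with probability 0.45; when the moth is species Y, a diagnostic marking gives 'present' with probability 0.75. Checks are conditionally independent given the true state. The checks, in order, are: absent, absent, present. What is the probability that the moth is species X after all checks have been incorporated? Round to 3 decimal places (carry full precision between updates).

0.554

Apply Bayes' rule sequentially, carrying P(species X) forward.
After 'absent': P(species X) = 0.55·0.3000 / (0.55·0.3000 + 0.25·0.7000) ≈ 0.4853
After 'absent': P(species X) = 0.55·0.4853 / (0.55·0.4853 + 0.25·0.5147) ≈ 0.6747
After 'present': P(species X) = 0.45·0.6747 / (0.45·0.6747 + 0.75·0.3253) ≈ 0.5545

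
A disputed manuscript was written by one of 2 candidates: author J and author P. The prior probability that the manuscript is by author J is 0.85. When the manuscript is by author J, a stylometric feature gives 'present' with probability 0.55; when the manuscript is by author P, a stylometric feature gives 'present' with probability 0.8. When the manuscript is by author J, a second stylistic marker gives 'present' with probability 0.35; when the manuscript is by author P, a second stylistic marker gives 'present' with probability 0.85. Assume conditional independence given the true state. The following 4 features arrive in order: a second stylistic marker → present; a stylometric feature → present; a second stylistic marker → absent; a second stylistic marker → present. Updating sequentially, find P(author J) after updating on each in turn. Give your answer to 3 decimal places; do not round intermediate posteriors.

0.741

After a second stylistic marker='present': P(author J) = 0.35·0.8500 / (0.35·0.8500 + 0.85·0.1500) ≈ 0.7000
After a stylometric feature='present': P(author J) = 0.55·0.7000 / (0.55·0.7000 + 0.8·0.3000) ≈ 0.6160
After a second stylistic marker='absent': P(author J) = 0.65·0.6160 / (0.65·0.6160 + 0.15·0.3840) ≈ 0.8742
After a second stylistic marker='present': P(author J) = 0.35·0.8742 / (0.35·0.8742 + 0.85·0.1258) ≈ 0.7411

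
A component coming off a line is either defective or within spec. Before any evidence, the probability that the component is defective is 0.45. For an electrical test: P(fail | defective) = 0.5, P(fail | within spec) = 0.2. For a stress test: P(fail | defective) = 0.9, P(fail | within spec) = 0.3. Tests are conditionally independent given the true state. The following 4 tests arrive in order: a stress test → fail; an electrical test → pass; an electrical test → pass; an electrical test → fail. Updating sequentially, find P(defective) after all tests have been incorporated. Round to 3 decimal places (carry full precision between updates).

0.706

Each posterior becomes the prior for the next update.
After a stress test='fail': P(defective) = 0.9·0.4500 / (0.9·0.4500 + 0.3·0.5500) ≈ 0.7105
After an electrical test='pass': P(defective) = 0.5·0.7105 / (0.5·0.7105 + 0.8·0.2895) ≈ 0.6054
After an electrical test='pass': P(defective) = 0.5·0.6054 / (0.5·0.6054 + 0.8·0.3946) ≈ 0.4895
After an electrical test='fail': P(defective) = 0.5·0.4895 / (0.5·0.4895 + 0.2·0.5105) ≈ 0.7056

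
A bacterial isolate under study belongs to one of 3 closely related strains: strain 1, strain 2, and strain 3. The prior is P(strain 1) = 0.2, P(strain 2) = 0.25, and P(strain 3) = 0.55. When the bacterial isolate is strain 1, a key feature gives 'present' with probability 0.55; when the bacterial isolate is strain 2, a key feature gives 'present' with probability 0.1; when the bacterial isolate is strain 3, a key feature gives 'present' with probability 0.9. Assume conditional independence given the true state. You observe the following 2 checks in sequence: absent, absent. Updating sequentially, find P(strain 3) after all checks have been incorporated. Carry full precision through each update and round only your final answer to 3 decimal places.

Each posterior becomes the prior for the next update.
After 'absent': normaliser = 0.45·0.2000 + 0.9·0.2500 + 0.1·0.5500; P(strain 1) ≈ 0.2432, P(strain 2) ≈ 0.6081, P(strain 3) ≈ 0.1486
After 'absent': normaliser = 0.45·0.2432 + 0.9·0.6081 + 0.1·0.1486; P(strain 1) ≈ 0.1630, P(strain 2) ≈ 0.8149, P(strain 3) ≈ 0.0221

0.022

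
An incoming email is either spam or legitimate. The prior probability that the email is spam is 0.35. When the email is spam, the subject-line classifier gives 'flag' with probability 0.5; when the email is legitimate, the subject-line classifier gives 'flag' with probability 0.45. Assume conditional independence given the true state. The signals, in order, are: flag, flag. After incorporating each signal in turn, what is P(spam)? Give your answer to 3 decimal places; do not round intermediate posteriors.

After 'flag': P(spam) = 0.5·0.3500 / (0.5·0.3500 + 0.45·0.6500) ≈ 0.3743
After 'flag': P(spam) = 0.5·0.3743 / (0.5·0.3743 + 0.45·0.6257) ≈ 0.3993

0.399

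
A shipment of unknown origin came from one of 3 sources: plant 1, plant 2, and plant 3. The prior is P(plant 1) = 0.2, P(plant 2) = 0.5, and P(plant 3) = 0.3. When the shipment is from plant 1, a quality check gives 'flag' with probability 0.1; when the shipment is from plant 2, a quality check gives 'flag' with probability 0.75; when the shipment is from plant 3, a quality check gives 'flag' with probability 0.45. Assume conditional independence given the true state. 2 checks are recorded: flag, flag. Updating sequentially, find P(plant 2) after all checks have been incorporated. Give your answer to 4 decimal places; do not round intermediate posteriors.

After 'flag': normaliser = 0.1·0.2000 + 0.75·0.5000 + 0.45·0.3000; P(plant 1) ≈ 0.0377, P(plant 2) ≈ 0.7075, P(plant 3) ≈ 0.2547
After 'flag': normaliser = 0.1·0.0377 + 0.75·0.7075 + 0.45·0.2547; P(plant 1) ≈ 0.0058, P(plant 2) ≈ 0.8176, P(plant 3) ≈ 0.1766

0.8176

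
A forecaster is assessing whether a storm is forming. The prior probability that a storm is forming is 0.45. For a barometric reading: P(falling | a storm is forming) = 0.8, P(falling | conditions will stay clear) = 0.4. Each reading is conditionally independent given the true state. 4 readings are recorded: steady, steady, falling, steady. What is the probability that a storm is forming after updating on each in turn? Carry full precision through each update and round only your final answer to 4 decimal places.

After 'steady': P(storm) = 0.2·0.4500 / (0.2·0.4500 + 0.6·0.5500) ≈ 0.2143
After 'steady': P(storm) = 0.2·0.2143 / (0.2·0.2143 + 0.6·0.7857) ≈ 0.0833
After 'falling': P(storm) = 0.8·0.0833 / (0.8·0.0833 + 0.4·0.9167) ≈ 0.1538
After 'steady': P(storm) = 0.2·0.1538 / (0.2·0.1538 + 0.6·0.8462) ≈ 0.0571

0.0571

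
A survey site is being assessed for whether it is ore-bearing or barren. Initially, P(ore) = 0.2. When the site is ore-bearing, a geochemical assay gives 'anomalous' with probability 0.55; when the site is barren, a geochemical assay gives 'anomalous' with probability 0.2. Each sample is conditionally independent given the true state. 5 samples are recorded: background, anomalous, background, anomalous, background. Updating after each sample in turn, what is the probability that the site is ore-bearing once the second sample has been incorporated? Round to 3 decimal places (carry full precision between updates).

0.279

After 'background': P(ore) = 0.45·0.2000 / (0.45·0.2000 + 0.8·0.8000) ≈ 0.1233
After 'anomalous': P(ore) = 0.55·0.1233 / (0.55·0.1233 + 0.2·0.8767) ≈ 0.2789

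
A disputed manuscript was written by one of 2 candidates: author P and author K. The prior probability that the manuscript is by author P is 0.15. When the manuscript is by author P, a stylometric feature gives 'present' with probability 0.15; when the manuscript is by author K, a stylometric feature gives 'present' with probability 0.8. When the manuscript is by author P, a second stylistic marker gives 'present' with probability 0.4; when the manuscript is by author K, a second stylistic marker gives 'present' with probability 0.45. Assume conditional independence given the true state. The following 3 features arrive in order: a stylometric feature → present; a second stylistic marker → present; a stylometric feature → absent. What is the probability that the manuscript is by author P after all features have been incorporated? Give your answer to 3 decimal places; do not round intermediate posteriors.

After a stylometric feature='present': P(author P) = 0.15·0.1500 / (0.15·0.1500 + 0.8·0.8500) ≈ 0.0320
After a second stylistic marker='present': P(author P) = 0.4·0.0320 / (0.4·0.0320 + 0.45·0.9680) ≈ 0.0286
After a stylometric feature='absent': P(author P) = 0.85·0.0286 / (0.85·0.0286 + 0.2·0.9714) ≈ 0.1111

0.111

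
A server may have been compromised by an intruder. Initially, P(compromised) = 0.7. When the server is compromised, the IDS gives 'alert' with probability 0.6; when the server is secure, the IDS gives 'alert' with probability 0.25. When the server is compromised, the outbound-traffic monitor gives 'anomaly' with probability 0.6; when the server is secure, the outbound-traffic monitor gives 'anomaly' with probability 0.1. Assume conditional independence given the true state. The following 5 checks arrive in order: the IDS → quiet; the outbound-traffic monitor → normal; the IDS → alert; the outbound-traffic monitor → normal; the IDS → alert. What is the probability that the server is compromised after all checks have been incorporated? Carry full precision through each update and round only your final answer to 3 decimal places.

0.586

Apply Bayes' rule sequentially, carrying P(compromised) forward.
After the IDS='quiet': P(compromised) = 0.4·0.7000 / (0.4·0.7000 + 0.75·0.3000) ≈ 0.5545
After the outbound-traffic monitor='normal': P(compromised) = 0.4·0.5545 / (0.4·0.5545 + 0.9·0.4455) ≈ 0.3561
After the IDS='alert': P(compromised) = 0.6·0.3561 / (0.6·0.3561 + 0.25·0.6439) ≈ 0.5703
After the outbound-traffic monitor='normal': P(compromised) = 0.4·0.5703 / (0.4·0.5703 + 0.9·0.4297) ≈ 0.3711
After the IDS='alert': P(compromised) = 0.6·0.3711 / (0.6·0.3711 + 0.25·0.6289) ≈ 0.5861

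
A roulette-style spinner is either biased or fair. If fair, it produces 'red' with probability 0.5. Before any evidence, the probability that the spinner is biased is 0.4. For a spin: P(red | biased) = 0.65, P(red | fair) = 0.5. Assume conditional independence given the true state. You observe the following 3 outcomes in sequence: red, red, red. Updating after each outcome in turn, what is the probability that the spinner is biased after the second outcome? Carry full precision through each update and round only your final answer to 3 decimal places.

Each posterior becomes the prior for the next update.
After 'red': P(biased) = 0.65·0.4000 / (0.65·0.4000 + 0.5·0.6000) ≈ 0.4643
After 'red': P(biased) = 0.65·0.4643 / (0.65·0.4643 + 0.5·0.5357) ≈ 0.5298

0.530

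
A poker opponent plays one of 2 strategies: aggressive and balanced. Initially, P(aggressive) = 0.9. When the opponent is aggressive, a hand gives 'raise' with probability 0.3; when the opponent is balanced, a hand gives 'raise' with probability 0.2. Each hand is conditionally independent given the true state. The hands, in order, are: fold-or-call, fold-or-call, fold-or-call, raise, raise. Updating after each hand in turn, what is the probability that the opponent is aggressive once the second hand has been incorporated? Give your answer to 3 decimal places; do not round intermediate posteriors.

0.873

After 'fold-or-call': P(aggressive) = 0.7·0.9000 / (0.7·0.9000 + 0.8·0.1000) ≈ 0.8873
After 'fold-or-call': P(aggressive) = 0.7·0.8873 / (0.7·0.8873 + 0.8·0.1127) ≈ 0.8733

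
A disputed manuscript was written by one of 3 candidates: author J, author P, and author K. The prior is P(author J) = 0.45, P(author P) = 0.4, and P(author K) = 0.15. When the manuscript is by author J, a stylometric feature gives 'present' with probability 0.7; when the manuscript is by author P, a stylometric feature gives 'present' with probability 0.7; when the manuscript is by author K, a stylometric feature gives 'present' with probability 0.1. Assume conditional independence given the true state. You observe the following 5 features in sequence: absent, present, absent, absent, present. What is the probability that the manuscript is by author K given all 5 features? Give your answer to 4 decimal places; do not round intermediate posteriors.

0.0886

After 'absent': normaliser = 0.3·0.4500 + 0.3·0.4000 + 0.9·0.1500; P(author J) ≈ 0.3462, P(author P) ≈ 0.3077, P(author K) ≈ 0.3462
After 'present': normaliser = 0.7·0.3462 + 0.7·0.3077 + 0.1·0.3462; P(author J) ≈ 0.4922, P(author P) ≈ 0.4375, P(author K) ≈ 0.0703
After 'absent': normaliser = 0.3·0.4922 + 0.3·0.4375 + 0.9·0.0703; P(author J) ≈ 0.4315, P(author P) ≈ 0.3836, P(author K) ≈ 0.1849
After 'absent': normaliser = 0.3·0.4315 + 0.3·0.3836 + 0.9·0.1849; P(author J) ≈ 0.3150, P(author P) ≈ 0.2800, P(author K) ≈ 0.4050
After 'present': normaliser = 0.7·0.3150 + 0.7·0.2800 + 0.1·0.4050; P(author J) ≈ 0.4825, P(author P) ≈ 0.4289, P(author K) ≈ 0.0886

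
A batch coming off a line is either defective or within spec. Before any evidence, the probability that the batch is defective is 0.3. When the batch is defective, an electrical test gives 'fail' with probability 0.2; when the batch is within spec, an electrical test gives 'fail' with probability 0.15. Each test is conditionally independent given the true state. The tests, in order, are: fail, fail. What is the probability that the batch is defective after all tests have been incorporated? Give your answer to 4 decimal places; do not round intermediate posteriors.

0.4324

Each posterior becomes the prior for the next update.
After 'fail': P(defective) = 0.2·0.3000 / (0.2·0.3000 + 0.15·0.7000) ≈ 0.3636
After 'fail': P(defective) = 0.2·0.3636 / (0.2·0.3636 + 0.15·0.6364) ≈ 0.4324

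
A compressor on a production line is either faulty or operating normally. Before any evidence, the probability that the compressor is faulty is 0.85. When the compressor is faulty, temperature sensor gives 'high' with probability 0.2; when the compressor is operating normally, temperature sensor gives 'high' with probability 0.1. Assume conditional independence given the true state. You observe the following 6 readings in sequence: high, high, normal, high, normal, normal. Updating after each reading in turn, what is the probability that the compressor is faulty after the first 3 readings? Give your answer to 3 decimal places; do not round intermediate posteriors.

0.953

After 'high': P(faulty) = 0.2·0.8500 / (0.2·0.8500 + 0.1·0.1500) ≈ 0.9189
After 'high': P(faulty) = 0.2·0.9189 / (0.2·0.9189 + 0.1·0.0811) ≈ 0.9577
After 'normal': P(faulty) = 0.8·0.9577 / (0.8·0.9577 + 0.9·0.0423) ≈ 0.9527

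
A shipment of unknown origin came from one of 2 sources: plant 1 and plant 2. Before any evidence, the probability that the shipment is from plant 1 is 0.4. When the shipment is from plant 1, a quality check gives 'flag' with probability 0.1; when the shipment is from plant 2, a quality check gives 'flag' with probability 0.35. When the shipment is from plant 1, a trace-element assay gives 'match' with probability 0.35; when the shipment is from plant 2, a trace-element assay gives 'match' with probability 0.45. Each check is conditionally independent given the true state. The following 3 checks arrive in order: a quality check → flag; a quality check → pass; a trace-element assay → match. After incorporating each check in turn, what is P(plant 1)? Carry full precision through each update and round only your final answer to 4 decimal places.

0.1702

Each posterior becomes the prior for the next update.
After a quality check='flag': P(plant 1) = 0.1·0.4000 / (0.1·0.4000 + 0.35·0.6000) ≈ 0.1600
After a quality check='pass': P(plant 1) = 0.9·0.1600 / (0.9·0.1600 + 0.65·0.8400) ≈ 0.2087
After a trace-element assay='match': P(plant 1) = 0.35·0.2087 / (0.35·0.2087 + 0.45·0.7913) ≈ 0.1702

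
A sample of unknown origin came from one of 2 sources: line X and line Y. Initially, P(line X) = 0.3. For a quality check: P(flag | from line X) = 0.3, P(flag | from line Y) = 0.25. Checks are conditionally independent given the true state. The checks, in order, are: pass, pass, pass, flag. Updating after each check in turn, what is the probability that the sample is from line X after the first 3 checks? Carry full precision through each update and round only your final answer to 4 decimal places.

0.2584

Apply Bayes' rule sequentially, carrying P(line X) forward.
After 'pass': P(line X) = 0.7·0.3000 / (0.7·0.3000 + 0.75·0.7000) ≈ 0.2857
After 'pass': P(line X) = 0.7·0.2857 / (0.7·0.2857 + 0.75·0.7143) ≈ 0.2718
After 'pass': P(line X) = 0.7·0.2718 / (0.7·0.2718 + 0.75·0.7282) ≈ 0.2584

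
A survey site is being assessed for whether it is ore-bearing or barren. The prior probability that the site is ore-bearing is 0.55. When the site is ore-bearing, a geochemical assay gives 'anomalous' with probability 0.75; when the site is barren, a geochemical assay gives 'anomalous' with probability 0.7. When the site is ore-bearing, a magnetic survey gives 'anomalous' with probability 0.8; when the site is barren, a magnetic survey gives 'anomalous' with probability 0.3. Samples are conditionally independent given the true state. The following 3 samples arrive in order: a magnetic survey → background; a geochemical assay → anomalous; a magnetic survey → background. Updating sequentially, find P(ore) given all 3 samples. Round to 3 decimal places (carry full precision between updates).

After a magnetic survey='background': P(ore) = 0.2·0.5500 / (0.2·0.5500 + 0.7·0.4500) ≈ 0.2588
After a geochemical assay='anomalous': P(ore) = 0.75·0.2588 / (0.75·0.2588 + 0.7·0.7412) ≈ 0.2723
After a magnetic survey='background': P(ore) = 0.2·0.2723 / (0.2·0.2723 + 0.7·0.7277) ≈ 0.0966

0.097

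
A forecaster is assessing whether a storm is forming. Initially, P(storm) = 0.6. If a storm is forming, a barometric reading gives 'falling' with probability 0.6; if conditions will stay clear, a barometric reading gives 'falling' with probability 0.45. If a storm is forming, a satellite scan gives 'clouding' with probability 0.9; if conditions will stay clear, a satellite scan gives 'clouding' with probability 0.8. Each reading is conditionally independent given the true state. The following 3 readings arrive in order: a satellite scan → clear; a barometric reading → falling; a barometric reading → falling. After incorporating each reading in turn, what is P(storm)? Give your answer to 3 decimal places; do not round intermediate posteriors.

0.571

Apply Bayes' rule sequentially, carrying P(storm) forward.
After a satellite scan='clear': P(storm) = 0.1·0.6000 / (0.1·0.6000 + 0.2·0.4000) ≈ 0.4286
After a barometric reading='falling': P(storm) = 0.6·0.4286 / (0.6·0.4286 + 0.45·0.5714) ≈ 0.5000
After a barometric reading='falling': P(storm) = 0.6·0.5000 / (0.6·0.5000 + 0.45·0.5000) ≈ 0.5714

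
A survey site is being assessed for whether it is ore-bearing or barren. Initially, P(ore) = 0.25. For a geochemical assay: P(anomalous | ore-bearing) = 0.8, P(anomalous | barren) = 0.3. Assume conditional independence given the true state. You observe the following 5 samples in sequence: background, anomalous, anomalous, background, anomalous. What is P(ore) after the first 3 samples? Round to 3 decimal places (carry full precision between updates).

0.404

After 'background': P(ore) = 0.2·0.2500 / (0.2·0.2500 + 0.7·0.7500) ≈ 0.0870
After 'anomalous': P(ore) = 0.8·0.0870 / (0.8·0.0870 + 0.3·0.9130) ≈ 0.2025
After 'anomalous': P(ore) = 0.8·0.2025 / (0.8·0.2025 + 0.3·0.7975) ≈ 0.4038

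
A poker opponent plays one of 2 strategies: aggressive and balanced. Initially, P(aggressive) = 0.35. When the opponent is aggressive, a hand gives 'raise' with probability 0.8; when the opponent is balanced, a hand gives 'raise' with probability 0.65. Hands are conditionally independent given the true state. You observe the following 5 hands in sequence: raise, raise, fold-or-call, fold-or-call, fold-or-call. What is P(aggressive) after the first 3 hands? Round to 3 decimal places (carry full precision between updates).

After 'raise': P(aggressive) = 0.8·0.3500 / (0.8·0.3500 + 0.65·0.6500) ≈ 0.3986
After 'raise': P(aggressive) = 0.8·0.3986 / (0.8·0.3986 + 0.65·0.6014) ≈ 0.4492
After 'fold-or-call': P(aggressive) = 0.2·0.4492 / (0.2·0.4492 + 0.35·0.5508) ≈ 0.3179

0.318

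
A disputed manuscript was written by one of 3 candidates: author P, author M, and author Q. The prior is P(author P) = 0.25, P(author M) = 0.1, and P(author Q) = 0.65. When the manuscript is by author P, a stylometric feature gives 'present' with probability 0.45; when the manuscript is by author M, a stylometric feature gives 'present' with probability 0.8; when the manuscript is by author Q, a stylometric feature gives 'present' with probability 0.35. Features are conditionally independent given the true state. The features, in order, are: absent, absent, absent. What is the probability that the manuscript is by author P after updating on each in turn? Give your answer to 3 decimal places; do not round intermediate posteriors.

0.188

After 'absent': normaliser = 0.55·0.2500 + 0.2·0.1000 + 0.65·0.6500; P(author P) ≈ 0.2371, P(author M) ≈ 0.0345, P(author Q) ≈ 0.7284
After 'absent': normaliser = 0.55·0.2371 + 0.2·0.0345 + 0.65·0.7284; P(author P) ≈ 0.2135, P(author M) ≈ 0.0113, P(author Q) ≈ 0.7752
After 'absent': normaliser = 0.55·0.2135 + 0.2·0.0113 + 0.65·0.7752; P(author P) ≈ 0.1883, P(author M) ≈ 0.0036, P(author Q) ≈ 0.8081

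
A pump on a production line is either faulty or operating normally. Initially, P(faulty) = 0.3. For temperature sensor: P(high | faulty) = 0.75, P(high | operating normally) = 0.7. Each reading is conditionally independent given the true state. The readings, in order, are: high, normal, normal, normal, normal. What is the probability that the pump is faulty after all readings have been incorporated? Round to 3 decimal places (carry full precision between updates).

0.181

After 'high': P(faulty) = 0.75·0.3000 / (0.75·0.3000 + 0.7·0.7000) ≈ 0.3147
After 'normal': P(faulty) = 0.25·0.3147 / (0.25·0.3147 + 0.3·0.6853) ≈ 0.2768
After 'normal': P(faulty) = 0.25·0.2768 / (0.25·0.2768 + 0.3·0.7232) ≈ 0.2418
After 'normal': P(faulty) = 0.25·0.2418 / (0.25·0.2418 + 0.3·0.7582) ≈ 0.2099
After 'normal': P(faulty) = 0.25·0.2099 / (0.25·0.2099 + 0.3·0.7901) ≈ 0.1813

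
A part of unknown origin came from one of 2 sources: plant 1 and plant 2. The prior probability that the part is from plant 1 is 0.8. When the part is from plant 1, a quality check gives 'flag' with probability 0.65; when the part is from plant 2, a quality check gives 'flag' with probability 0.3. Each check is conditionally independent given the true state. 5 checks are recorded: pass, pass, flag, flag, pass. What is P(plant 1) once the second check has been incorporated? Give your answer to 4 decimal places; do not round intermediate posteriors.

After 'pass': P(plant 1) = 0.35·0.8000 / (0.35·0.8000 + 0.7·0.2000) ≈ 0.6667
After 'pass': P(plant 1) = 0.35·0.6667 / (0.35·0.6667 + 0.7·0.3333) ≈ 0.5000

0.5000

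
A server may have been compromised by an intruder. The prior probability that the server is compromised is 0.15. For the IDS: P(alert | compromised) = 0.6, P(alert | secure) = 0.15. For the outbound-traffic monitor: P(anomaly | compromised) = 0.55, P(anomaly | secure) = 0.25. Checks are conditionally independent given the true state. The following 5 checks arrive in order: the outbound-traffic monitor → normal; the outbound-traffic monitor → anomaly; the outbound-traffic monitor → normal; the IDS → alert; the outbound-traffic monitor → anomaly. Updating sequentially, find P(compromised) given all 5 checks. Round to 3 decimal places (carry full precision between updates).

0.552

After the outbound-traffic monitor='normal': P(compromised) = 0.45·0.1500 / (0.45·0.1500 + 0.75·0.8500) ≈ 0.0957
After the outbound-traffic monitor='anomaly': P(compromised) = 0.55·0.0957 / (0.55·0.0957 + 0.25·0.9043) ≈ 0.1889
After the outbound-traffic monitor='normal': P(compromised) = 0.45·0.1889 / (0.45·0.1889 + 0.75·0.8111) ≈ 0.1226
After the IDS='alert': P(compromised) = 0.6·0.1226 / (0.6·0.1226 + 0.15·0.8774) ≈ 0.3586
After the outbound-traffic monitor='anomaly': P(compromised) = 0.55·0.3586 / (0.55·0.3586 + 0.25·0.6414) ≈ 0.5516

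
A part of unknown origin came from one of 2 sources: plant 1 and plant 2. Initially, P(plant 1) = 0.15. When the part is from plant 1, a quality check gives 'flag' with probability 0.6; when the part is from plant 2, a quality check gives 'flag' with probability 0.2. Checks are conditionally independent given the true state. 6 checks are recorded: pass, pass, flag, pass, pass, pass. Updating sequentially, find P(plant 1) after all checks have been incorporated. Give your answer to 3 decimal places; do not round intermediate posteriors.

0.016

After 'pass': P(plant 1) = 0.4·0.1500 / (0.4·0.1500 + 0.8·0.8500) ≈ 0.0811
After 'pass': P(plant 1) = 0.4·0.0811 / (0.4·0.0811 + 0.8·0.9189) ≈ 0.0423
After 'flag': P(plant 1) = 0.6·0.0423 / (0.6·0.0423 + 0.2·0.9577) ≈ 0.1169
After 'pass': P(plant 1) = 0.4·0.1169 / (0.4·0.1169 + 0.8·0.8831) ≈ 0.0621
After 'pass': P(plant 1) = 0.4·0.0621 / (0.4·0.0621 + 0.8·0.9379) ≈ 0.0320
After 'pass': P(plant 1) = 0.4·0.0320 / (0.4·0.0320 + 0.8·0.9680) ≈ 0.0163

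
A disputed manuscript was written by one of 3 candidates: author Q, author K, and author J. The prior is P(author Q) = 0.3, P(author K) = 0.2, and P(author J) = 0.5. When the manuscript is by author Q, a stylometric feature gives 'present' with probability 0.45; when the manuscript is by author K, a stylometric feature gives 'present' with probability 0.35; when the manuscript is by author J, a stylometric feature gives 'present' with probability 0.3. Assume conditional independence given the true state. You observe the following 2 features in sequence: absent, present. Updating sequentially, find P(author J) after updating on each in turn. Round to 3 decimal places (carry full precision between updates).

0.467

After 'absent': normaliser = 0.55·0.3000 + 0.65·0.2000 + 0.7·0.5000; P(author Q) ≈ 0.2558, P(author K) ≈ 0.2016, P(author J) ≈ 0.5426
After 'present': normaliser = 0.45·0.2558 + 0.35·0.2016 + 0.3·0.5426; P(author Q) ≈ 0.3304, P(author K) ≈ 0.2024, P(author J) ≈ 0.4672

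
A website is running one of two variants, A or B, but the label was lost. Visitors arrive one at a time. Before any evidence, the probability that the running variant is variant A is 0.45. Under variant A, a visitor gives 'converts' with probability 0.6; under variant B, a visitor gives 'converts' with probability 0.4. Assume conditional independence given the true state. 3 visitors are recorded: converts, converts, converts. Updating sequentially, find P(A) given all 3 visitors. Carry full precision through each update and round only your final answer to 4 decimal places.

0.7341

After 'converts': P(A) = 0.6·0.4500 / (0.6·0.4500 + 0.4·0.5500) ≈ 0.5510
After 'converts': P(A) = 0.6·0.5510 / (0.6·0.5510 + 0.4·0.4490) ≈ 0.6480
After 'converts': P(A) = 0.6·0.6480 / (0.6·0.6480 + 0.4·0.3520) ≈ 0.7341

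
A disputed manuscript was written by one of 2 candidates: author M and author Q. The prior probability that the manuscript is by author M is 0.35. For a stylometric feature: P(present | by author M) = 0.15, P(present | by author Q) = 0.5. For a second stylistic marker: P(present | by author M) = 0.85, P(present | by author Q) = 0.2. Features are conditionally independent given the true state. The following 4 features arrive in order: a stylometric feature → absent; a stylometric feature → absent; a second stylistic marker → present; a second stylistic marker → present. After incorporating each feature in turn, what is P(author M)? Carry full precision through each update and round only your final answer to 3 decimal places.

Each posterior becomes the prior for the next update.
After a stylometric feature='absent': P(author M) = 0.85·0.3500 / (0.85·0.3500 + 0.5·0.6500) ≈ 0.4779
After a stylometric feature='absent': P(author M) = 0.85·0.4779 / (0.85·0.4779 + 0.5·0.5221) ≈ 0.6088
After a second stylistic marker='present': P(author M) = 0.85·0.6088 / (0.85·0.6088 + 0.2·0.3912) ≈ 0.8687
After a second stylistic marker='present': P(author M) = 0.85·0.8687 / (0.85·0.8687 + 0.2·0.1313) ≈ 0.9656

0.966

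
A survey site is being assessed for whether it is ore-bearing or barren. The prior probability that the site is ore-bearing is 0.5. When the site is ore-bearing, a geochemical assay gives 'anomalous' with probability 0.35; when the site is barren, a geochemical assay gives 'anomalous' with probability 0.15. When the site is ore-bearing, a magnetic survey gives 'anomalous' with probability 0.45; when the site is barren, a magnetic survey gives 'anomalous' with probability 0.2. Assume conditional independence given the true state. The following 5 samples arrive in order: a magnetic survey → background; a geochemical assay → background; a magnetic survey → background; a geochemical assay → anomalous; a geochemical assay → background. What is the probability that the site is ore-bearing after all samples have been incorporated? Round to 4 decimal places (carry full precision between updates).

Apply Bayes' rule sequentially, carrying P(ore) forward.
After a magnetic survey='background': P(ore) = 0.55·0.5000 / (0.55·0.5000 + 0.8·0.5000) ≈ 0.4074
After a geochemical assay='background': P(ore) = 0.65·0.4074 / (0.65·0.4074 + 0.85·0.5926) ≈ 0.3446
After a magnetic survey='background': P(ore) = 0.55·0.3446 / (0.55·0.3446 + 0.8·0.6554) ≈ 0.2655
After a geochemical assay='anomalous': P(ore) = 0.35·0.2655 / (0.35·0.2655 + 0.15·0.7345) ≈ 0.4575
After a geochemical assay='background': P(ore) = 0.65·0.4575 / (0.65·0.4575 + 0.85·0.5425) ≈ 0.3921

0.3921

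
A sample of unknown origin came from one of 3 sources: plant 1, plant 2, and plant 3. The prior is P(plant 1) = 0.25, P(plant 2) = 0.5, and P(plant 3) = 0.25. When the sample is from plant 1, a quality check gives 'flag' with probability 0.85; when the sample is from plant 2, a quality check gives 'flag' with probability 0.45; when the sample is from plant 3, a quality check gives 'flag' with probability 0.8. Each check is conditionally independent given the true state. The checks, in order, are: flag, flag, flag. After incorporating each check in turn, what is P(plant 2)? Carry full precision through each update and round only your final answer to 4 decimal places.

0.1393

After 'flag': normaliser = 0.85·0.2500 + 0.45·0.5000 + 0.8·0.2500; P(plant 1) ≈ 0.3333, P(plant 2) ≈ 0.3529, P(plant 3) ≈ 0.3137
After 'flag': normaliser = 0.85·0.3333 + 0.45·0.3529 + 0.8·0.3137; P(plant 1) ≈ 0.4088, P(plant 2) ≈ 0.2291, P(plant 3) ≈ 0.3621
After 'flag': normaliser = 0.85·0.4088 + 0.45·0.2291 + 0.8·0.3621; P(plant 1) ≈ 0.4694, P(plant 2) ≈ 0.1393, P(plant 3) ≈ 0.3913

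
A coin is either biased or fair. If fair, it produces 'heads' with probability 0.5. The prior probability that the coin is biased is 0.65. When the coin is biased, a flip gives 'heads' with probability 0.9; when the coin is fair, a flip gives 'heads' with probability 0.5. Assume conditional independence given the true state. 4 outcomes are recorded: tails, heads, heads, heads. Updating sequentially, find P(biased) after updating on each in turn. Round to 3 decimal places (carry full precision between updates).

After 'tails': P(biased) = 0.1·0.6500 / (0.1·0.6500 + 0.5·0.3500) ≈ 0.2708
After 'heads': P(biased) = 0.9·0.2708 / (0.9·0.2708 + 0.5·0.7292) ≈ 0.4007
After 'heads': P(biased) = 0.9·0.4007 / (0.9·0.4007 + 0.5·0.5993) ≈ 0.5462
After 'heads': P(biased) = 0.9·0.5462 / (0.9·0.5462 + 0.5·0.4538) ≈ 0.6842

0.684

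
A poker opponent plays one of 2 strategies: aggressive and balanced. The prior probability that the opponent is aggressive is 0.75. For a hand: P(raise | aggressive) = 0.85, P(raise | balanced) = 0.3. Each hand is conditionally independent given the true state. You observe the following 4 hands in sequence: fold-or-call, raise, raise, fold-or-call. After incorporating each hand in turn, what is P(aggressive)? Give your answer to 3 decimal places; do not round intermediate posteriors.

0.525

Apply Bayes' rule sequentially, carrying P(aggressive) forward.
After 'fold-or-call': P(aggressive) = 0.15·0.7500 / (0.15·0.7500 + 0.7·0.2500) ≈ 0.3913
After 'raise': P(aggressive) = 0.85·0.3913 / (0.85·0.3913 + 0.3·0.6087) ≈ 0.6456
After 'raise': P(aggressive) = 0.85·0.6456 / (0.85·0.6456 + 0.3·0.3544) ≈ 0.8377
After 'fold-or-call': P(aggressive) = 0.15·0.8377 / (0.15·0.8377 + 0.7·0.1623) ≈ 0.5251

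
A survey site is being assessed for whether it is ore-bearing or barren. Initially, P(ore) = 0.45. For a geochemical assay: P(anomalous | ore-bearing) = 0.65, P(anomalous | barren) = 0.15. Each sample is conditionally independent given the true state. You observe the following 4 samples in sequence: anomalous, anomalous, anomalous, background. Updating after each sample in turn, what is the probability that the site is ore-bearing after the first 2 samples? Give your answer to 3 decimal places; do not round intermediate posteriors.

After 'anomalous': P(ore) = 0.65·0.4500 / (0.65·0.4500 + 0.15·0.5500) ≈ 0.7800
After 'anomalous': P(ore) = 0.65·0.7800 / (0.65·0.7800 + 0.15·0.2200) ≈ 0.9389

0.939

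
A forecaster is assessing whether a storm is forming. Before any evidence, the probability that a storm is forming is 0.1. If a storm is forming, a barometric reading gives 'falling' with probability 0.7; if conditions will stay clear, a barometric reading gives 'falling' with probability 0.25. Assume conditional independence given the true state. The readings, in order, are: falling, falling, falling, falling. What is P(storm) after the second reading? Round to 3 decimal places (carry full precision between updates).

Apply Bayes' rule sequentially, carrying P(storm) forward.
After 'falling': P(storm) = 0.7·0.1000 / (0.7·0.1000 + 0.25·0.9000) ≈ 0.2373
After 'falling': P(storm) = 0.7·0.2373 / (0.7·0.2373 + 0.25·0.7627) ≈ 0.4656

0.466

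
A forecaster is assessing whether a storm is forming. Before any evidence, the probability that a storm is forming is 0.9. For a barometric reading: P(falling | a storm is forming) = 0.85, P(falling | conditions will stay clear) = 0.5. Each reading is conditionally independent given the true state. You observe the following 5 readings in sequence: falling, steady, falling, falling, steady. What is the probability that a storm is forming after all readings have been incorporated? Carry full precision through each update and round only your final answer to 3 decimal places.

0.799

After 'falling': P(storm) = 0.85·0.9000 / (0.85·0.9000 + 0.5·0.1000) ≈ 0.9387
After 'steady': P(storm) = 0.15·0.9387 / (0.15·0.9387 + 0.5·0.0613) ≈ 0.8211
After 'falling': P(storm) = 0.85·0.8211 / (0.85·0.8211 + 0.5·0.1789) ≈ 0.8864
After 'falling': P(storm) = 0.85·0.8864 / (0.85·0.8864 + 0.5·0.1136) ≈ 0.9299
After 'steady': P(storm) = 0.15·0.9299 / (0.15·0.9299 + 0.5·0.0701) ≈ 0.7992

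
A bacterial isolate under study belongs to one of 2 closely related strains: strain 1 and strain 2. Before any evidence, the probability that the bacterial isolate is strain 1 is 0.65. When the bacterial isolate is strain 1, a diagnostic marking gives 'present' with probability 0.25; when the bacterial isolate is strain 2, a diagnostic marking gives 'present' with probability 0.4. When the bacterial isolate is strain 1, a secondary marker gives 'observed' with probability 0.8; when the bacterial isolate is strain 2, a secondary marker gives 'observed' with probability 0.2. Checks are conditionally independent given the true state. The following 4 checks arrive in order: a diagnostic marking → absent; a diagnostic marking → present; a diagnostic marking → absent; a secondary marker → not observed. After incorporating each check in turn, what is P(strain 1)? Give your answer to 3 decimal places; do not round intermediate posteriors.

After a diagnostic marking='absent': P(strain 1) = 0.75·0.6500 / (0.75·0.6500 + 0.6·0.3500) ≈ 0.6989
After a diagnostic marking='present': P(strain 1) = 0.25·0.6989 / (0.25·0.6989 + 0.4·0.3011) ≈ 0.5920
After a diagnostic marking='absent': P(strain 1) = 0.75·0.5920 / (0.75·0.5920 + 0.6·0.4080) ≈ 0.6446
After a secondary marker='not observed': P(strain 1) = 0.2·0.6446 / (0.2·0.6446 + 0.8·0.3554) ≈ 0.3120

0.312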